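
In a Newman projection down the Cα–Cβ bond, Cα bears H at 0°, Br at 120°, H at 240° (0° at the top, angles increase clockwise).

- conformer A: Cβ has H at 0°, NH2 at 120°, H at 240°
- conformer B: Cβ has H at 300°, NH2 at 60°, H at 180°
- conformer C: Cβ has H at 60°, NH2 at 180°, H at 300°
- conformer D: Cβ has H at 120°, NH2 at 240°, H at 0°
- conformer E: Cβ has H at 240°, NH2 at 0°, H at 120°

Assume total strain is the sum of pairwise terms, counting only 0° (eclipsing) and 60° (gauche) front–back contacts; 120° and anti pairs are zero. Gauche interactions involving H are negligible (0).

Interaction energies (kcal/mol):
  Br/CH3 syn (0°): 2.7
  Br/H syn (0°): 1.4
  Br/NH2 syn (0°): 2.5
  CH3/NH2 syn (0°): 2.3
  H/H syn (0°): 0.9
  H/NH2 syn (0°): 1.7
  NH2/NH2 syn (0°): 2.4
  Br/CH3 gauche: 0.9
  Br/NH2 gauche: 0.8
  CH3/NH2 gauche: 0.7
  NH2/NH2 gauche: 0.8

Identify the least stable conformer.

A

A (eclipsed): H–H eclipsed, Br–NH2 eclipsed, H–H eclipsed; 0.9 + 2.5 + 0.9 = 4.3 kcal/mol.
B (staggered): Br–NH2 gauche; 0.8 = 0.8 kcal/mol.
C (staggered): Br–NH2 gauche; 0.8 = 0.8 kcal/mol.
D (eclipsed): H–H eclipsed, Br–H eclipsed, H–NH2 eclipsed; 0.9 + 1.4 + 1.7 = 4.0 kcal/mol.
E (eclipsed): H–NH2 eclipsed, Br–H eclipsed, H–H eclipsed; 1.7 + 1.4 + 0.9 = 4.0 kcal/mol.
A has the highest total (4.3 kcal/mol).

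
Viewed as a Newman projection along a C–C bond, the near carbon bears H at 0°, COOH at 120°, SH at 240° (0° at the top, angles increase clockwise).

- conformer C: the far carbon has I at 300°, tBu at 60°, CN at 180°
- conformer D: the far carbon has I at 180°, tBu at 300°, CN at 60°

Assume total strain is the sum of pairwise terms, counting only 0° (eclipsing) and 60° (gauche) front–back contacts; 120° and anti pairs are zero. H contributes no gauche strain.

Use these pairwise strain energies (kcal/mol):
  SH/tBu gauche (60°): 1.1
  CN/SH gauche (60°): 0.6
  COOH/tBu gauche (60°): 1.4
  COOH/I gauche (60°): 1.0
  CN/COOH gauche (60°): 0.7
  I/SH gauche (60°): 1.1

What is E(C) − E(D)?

C (staggered): COOH–tBu gauche, COOH–CN gauche, SH–I gauche, SH–CN gauche; 1.4 + 0.7 + 1.1 + 0.6 = 3.8 kcal/mol.
D (staggered): COOH–I gauche, COOH–CN gauche, SH–I gauche, SH–tBu gauche; 1.0 + 0.7 + 1.1 + 1.1 = 3.9 kcal/mol.
E(C) − E(D) = 3.8 − 3.9 = -0.1 kcal/mol.

-0.1 kcal/mol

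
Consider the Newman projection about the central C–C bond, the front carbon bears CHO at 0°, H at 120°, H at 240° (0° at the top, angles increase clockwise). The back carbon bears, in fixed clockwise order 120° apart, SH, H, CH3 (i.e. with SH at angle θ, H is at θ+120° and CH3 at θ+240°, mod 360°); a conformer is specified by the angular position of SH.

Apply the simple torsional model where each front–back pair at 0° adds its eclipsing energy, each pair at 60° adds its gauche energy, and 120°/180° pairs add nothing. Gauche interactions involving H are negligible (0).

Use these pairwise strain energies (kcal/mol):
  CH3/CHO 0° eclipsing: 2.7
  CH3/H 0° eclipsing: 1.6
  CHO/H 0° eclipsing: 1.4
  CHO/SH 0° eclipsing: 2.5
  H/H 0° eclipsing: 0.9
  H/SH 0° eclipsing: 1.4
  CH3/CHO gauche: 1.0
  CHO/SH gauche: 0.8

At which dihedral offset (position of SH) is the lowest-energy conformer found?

300°

SH at 0° (eclipsed): CHO–SH eclipsed, H–H eclipsed, H–CH3 eclipsed; 2.5 + 0.9 + 1.6 = 5.0 kcal/mol.
SH at 60° (staggered): CHO–SH gauche, CHO–CH3 gauche; 0.8 + 1.0 = 1.8 kcal/mol.
SH at 120° (eclipsed): CHO–CH3 eclipsed, H–SH eclipsed, H–H eclipsed; 2.7 + 1.4 + 0.9 = 5.0 kcal/mol.
SH at 180° (staggered): CHO–CH3 gauche; 1.0 = 1.0 kcal/mol.
SH at 240° (eclipsed): CHO–H eclipsed, H–CH3 eclipsed, H–SH eclipsed; 1.4 + 1.6 + 1.4 = 4.4 kcal/mol.
SH at 300° (staggered): CHO–SH gauche; 0.8 = 0.8 kcal/mol.
The minimum (0.8 kcal/mol) occurs with SH at 300°.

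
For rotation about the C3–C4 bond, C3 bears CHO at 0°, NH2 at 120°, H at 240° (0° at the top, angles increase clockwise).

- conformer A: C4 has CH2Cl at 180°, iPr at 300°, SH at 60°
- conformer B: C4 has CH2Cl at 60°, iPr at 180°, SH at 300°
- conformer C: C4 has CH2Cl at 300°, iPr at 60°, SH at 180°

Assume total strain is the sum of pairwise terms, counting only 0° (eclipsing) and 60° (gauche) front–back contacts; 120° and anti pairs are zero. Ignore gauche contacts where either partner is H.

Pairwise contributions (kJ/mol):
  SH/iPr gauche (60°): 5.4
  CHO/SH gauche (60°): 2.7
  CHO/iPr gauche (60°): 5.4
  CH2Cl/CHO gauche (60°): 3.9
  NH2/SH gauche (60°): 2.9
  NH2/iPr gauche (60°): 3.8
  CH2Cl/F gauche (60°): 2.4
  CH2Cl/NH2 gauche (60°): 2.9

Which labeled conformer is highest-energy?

C

A (staggered): CHO–iPr gauche, CHO–SH gauche, NH2–CH2Cl gauche, NH2–SH gauche; 5.4 + 2.7 + 2.9 + 2.9 = 13.9 kJ/mol.
B (staggered): CHO–CH2Cl gauche, CHO–SH gauche, NH2–CH2Cl gauche, NH2–iPr gauche; 3.9 + 2.7 + 2.9 + 3.8 = 13.3 kJ/mol.
C (staggered): CHO–CH2Cl gauche, CHO–iPr gauche, NH2–iPr gauche, NH2–SH gauche; 3.9 + 5.4 + 3.8 + 2.9 = 16.0 kJ/mol.
C has the highest total (16.0 kJ/mol).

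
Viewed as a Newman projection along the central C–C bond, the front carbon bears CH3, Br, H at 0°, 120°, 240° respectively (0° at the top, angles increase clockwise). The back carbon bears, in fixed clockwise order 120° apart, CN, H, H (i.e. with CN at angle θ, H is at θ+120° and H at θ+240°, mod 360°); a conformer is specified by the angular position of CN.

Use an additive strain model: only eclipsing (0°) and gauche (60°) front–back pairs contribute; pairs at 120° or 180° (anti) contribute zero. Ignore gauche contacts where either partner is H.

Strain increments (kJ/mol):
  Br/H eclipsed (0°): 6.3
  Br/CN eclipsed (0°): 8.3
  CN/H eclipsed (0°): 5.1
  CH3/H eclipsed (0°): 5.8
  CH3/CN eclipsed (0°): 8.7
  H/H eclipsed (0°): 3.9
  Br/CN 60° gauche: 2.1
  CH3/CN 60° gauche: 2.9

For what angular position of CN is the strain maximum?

0°

CN at 0° (eclipsed): CH3(0°)/CN(0°) eclipsed 8.7; Br(120°)/H(120°) eclipsed 6.3; H(240°)/H(240°) eclipsed 3.9 → 18.9 kJ/mol.
CN at 60° (staggered): CH3(0°)/CN(60°) gauche 2.9; Br(120°)/CN(60°) gauche 2.1 → 5.0 kJ/mol.
CN at 120° (eclipsed): CH3(0°)/H(0°) eclipsed 5.8; Br(120°)/CN(120°) eclipsed 8.3; H(240°)/H(240°) eclipsed 3.9 → 18.0 kJ/mol.
CN at 180° (staggered): Br(120°)/CN(180°) gauche 2.1 → 2.1 kJ/mol.
CN at 240° (eclipsed): CH3(0°)/H(0°) eclipsed 5.8; Br(120°)/H(120°) eclipsed 6.3; H(240°)/CN(240°) eclipsed 5.1 → 17.2 kJ/mol.
CN at 300° (staggered): CH3(0°)/CN(300°) gauche 2.9 → 2.9 kJ/mol.
The maximum (18.9 kJ/mol) occurs with CN at 0°.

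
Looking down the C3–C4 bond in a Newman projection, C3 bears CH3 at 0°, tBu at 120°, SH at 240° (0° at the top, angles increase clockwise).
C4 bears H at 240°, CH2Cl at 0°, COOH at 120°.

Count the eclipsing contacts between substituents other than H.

2

Non-H eclipsing pairs: CH3(0°)/CH2Cl(0°); tBu(120°)/COOH(120°) — 2 interactions.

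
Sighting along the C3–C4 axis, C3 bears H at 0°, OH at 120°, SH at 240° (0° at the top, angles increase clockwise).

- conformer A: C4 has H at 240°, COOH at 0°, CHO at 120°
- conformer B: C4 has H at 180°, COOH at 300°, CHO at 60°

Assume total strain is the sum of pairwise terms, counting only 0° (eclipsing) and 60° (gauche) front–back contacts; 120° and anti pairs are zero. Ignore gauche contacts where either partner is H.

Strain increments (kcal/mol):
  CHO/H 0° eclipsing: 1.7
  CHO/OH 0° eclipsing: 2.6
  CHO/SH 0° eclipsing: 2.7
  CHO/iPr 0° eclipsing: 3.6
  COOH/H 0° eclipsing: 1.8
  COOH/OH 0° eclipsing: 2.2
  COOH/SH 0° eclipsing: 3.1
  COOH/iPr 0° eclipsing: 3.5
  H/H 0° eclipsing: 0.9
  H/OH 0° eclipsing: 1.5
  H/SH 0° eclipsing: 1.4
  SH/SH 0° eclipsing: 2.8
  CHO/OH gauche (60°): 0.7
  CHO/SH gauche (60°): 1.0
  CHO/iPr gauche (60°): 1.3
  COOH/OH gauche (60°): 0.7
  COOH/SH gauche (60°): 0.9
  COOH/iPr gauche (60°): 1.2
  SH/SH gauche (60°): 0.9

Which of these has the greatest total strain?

A

A is eclipsed. H at 0° is eclipsed with COOH at 0° (1.8); OH at 120° is eclipsed with CHO at 120° (2.6); SH at 240° is eclipsed with H at 240° (1.4). Total 5.8 kcal/mol.
B is staggered. OH at 120° is gauche with CHO at 60° (0.7); SH at 240° is gauche with COOH at 300° (0.9). Total 1.6 kcal/mol.
A has the highest total (5.8 kcal/mol).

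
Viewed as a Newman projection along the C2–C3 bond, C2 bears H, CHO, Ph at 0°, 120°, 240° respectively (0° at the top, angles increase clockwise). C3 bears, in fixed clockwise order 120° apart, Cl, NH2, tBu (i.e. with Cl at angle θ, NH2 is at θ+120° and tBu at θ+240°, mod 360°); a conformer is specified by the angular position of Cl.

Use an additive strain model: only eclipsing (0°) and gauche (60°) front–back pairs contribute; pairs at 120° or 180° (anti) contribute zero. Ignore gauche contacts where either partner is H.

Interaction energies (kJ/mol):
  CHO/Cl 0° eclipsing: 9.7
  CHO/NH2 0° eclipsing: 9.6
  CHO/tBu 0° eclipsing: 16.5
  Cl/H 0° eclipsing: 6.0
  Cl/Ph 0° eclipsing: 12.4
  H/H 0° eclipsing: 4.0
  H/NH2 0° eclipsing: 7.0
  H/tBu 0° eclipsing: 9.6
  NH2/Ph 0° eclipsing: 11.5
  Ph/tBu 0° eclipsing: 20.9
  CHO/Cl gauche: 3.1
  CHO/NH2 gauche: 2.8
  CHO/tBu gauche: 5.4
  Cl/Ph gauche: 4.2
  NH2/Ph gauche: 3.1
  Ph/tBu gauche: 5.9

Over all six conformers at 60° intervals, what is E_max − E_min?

Cl at 0° (eclipsed): H(0°)/Cl(0°) eclipsed 6.0; CHO(120°)/NH2(120°) eclipsed 9.6; Ph(240°)/tBu(240°) eclipsed 20.9 → 36.5 kJ/mol.
Cl at 60° (staggered): CHO(120°)/Cl(60°) gauche 3.1; CHO(120°)/NH2(180°) gauche 2.8; Ph(240°)/NH2(180°) gauche 3.1; Ph(240°)/tBu(300°) gauche 5.9 → 14.9 kJ/mol.
Cl at 120° (eclipsed): H(0°)/tBu(0°) eclipsed 9.6; CHO(120°)/Cl(120°) eclipsed 9.7; Ph(240°)/NH2(240°) eclipsed 11.5 → 30.8 kJ/mol.
Cl at 180° (staggered): CHO(120°)/Cl(180°) gauche 3.1; CHO(120°)/tBu(60°) gauche 5.4; Ph(240°)/Cl(180°) gauche 4.2; Ph(240°)/NH2(300°) gauche 3.1 → 15.8 kJ/mol.
Cl at 240° (eclipsed): H(0°)/NH2(0°) eclipsed 7.0; CHO(120°)/tBu(120°) eclipsed 16.5; Ph(240°)/Cl(240°) eclipsed 12.4 → 35.9 kJ/mol.
Cl at 300° (staggered): CHO(120°)/NH2(60°) gauche 2.8; CHO(120°)/tBu(180°) gauche 5.4; Ph(240°)/Cl(300°) gauche 4.2; Ph(240°)/tBu(180°) gauche 5.9 → 18.3 kJ/mol.
Max at 0° (36.5 kJ/mol), min at 60° (14.9 kJ/mol); barrier = 21.6 kJ/mol.

21.6 kJ/mol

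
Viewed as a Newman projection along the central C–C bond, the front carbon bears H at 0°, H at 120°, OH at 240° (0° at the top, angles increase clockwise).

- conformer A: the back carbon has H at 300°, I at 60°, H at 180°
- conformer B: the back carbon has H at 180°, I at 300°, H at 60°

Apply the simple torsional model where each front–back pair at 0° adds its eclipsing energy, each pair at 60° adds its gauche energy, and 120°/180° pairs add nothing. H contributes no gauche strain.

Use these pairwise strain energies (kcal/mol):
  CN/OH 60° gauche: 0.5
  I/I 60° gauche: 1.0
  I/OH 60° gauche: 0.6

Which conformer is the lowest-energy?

A (staggered): no non-H gauche contacts → 0.0 kcal/mol.
B (staggered): OH(240°)/I(300°) gauche 0.6 → 0.6 kcal/mol.
A has the lowest total (0.0 kcal/mol).

A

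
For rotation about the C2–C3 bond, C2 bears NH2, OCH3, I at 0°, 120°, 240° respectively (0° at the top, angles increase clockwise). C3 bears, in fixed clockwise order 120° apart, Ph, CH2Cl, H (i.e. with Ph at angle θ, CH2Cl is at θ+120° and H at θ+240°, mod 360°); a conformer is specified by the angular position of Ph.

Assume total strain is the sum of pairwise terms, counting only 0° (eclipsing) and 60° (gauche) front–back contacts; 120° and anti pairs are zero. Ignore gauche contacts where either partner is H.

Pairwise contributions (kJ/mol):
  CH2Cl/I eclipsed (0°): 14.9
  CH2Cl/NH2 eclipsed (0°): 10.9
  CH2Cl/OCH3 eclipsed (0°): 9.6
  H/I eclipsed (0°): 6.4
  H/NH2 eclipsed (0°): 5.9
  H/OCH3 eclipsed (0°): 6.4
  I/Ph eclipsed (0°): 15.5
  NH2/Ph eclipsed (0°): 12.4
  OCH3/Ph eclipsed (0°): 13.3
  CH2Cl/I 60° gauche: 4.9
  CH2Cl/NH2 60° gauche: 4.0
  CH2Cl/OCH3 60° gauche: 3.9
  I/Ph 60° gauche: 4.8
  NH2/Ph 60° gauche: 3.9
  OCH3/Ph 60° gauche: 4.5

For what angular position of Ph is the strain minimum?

300°

Ph at 0° (eclipsed): NH2(0°)/Ph(0°) eclipsed 12.4; OCH3(120°)/CH2Cl(120°) eclipsed 9.6; I(240°)/H(240°) eclipsed 6.4 → 28.4 kJ/mol.
Ph at 60° (staggered): NH2(0°)/Ph(60°) gauche 3.9; OCH3(120°)/Ph(60°) gauche 4.5; OCH3(120°)/CH2Cl(180°) gauche 3.9; I(240°)/CH2Cl(180°) gauche 4.9 → 17.2 kJ/mol.
Ph at 120° (eclipsed): NH2(0°)/H(0°) eclipsed 5.9; OCH3(120°)/Ph(120°) eclipsed 13.3; I(240°)/CH2Cl(240°) eclipsed 14.9 → 34.1 kJ/mol.
Ph at 180° (staggered): NH2(0°)/CH2Cl(300°) gauche 4.0; OCH3(120°)/Ph(180°) gauche 4.5; I(240°)/Ph(180°) gauche 4.8; I(240°)/CH2Cl(300°) gauche 4.9 → 18.2 kJ/mol.
Ph at 240° (eclipsed): NH2(0°)/CH2Cl(0°) eclipsed 10.9; OCH3(120°)/H(120°) eclipsed 6.4; I(240°)/Ph(240°) eclipsed 15.5 → 32.8 kJ/mol.
Ph at 300° (staggered): NH2(0°)/Ph(300°) gauche 3.9; NH2(0°)/CH2Cl(60°) gauche 4.0; OCH3(120°)/CH2Cl(60°) gauche 3.9; I(240°)/Ph(300°) gauche 4.8 → 16.6 kJ/mol.
The minimum (16.6 kJ/mol) occurs with Ph at 300°.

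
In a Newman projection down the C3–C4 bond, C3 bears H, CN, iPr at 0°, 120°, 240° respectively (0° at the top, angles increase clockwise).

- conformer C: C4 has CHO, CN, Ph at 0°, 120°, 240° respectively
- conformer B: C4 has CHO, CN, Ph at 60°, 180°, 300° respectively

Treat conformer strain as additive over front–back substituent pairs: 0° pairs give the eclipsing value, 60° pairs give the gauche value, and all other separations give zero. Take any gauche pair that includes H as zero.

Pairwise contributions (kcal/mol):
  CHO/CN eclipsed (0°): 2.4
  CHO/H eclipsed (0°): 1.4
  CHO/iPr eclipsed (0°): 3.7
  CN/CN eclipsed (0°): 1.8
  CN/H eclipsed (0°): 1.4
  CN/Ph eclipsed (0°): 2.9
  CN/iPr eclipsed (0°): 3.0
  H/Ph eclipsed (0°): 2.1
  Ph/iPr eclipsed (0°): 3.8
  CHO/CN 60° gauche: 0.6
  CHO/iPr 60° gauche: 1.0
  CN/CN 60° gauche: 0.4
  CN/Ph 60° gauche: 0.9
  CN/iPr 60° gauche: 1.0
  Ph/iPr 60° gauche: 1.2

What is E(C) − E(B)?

C (eclipsed): H–CHO eclipsed, CN–CN eclipsed, iPr–Ph eclipsed; 1.4 + 1.8 + 3.8 = 7.0 kcal/mol.
B (staggered): CN–CHO gauche, CN–CN gauche, iPr–CN gauche, iPr–Ph gauche; 0.6 + 0.4 + 1.0 + 1.2 = 3.2 kcal/mol.
E(C) − E(B) = 7.0 − 3.2 = +3.8 kcal/mol.

+3.8 kcal/mol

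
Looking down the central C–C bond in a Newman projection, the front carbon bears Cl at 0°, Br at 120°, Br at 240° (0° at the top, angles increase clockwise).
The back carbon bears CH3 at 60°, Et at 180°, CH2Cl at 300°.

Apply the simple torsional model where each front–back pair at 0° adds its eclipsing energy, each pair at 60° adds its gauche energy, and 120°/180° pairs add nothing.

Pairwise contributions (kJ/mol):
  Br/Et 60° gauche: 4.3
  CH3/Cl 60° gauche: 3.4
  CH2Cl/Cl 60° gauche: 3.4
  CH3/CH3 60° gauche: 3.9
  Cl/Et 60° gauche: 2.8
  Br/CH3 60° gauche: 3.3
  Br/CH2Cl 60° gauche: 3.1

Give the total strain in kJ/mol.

21.8 kJ/mol

This conformer (staggered): Cl–CH3 gauche, Cl–CH2Cl gauche, Br–CH3 gauche, Br–Et gauche, Br–Et gauche, Br–CH2Cl gauche; 3.4 + 3.4 + 3.3 + 4.3 + 4.3 + 3.1 = 21.8 kJ/mol.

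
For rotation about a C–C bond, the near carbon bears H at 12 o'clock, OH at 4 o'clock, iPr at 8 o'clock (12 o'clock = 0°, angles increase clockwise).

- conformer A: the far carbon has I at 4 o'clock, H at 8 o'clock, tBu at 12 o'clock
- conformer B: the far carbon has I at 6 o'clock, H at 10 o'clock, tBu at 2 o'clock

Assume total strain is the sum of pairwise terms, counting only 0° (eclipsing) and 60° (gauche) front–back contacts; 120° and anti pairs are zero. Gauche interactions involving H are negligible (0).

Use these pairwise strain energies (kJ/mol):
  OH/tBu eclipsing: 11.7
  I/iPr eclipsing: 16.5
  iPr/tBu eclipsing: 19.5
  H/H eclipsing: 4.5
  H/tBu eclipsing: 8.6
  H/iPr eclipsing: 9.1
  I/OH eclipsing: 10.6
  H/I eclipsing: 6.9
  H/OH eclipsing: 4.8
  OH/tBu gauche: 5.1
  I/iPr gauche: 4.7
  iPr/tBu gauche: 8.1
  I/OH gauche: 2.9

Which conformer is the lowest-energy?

B

A is eclipsed. H at 0° is eclipsed with tBu at 0° (8.6); OH at 120° is eclipsed with I at 120° (10.6); iPr at 240° is eclipsed with H at 240° (9.1). Total 28.3 kJ/mol.
B is staggered. OH at 120° is gauche with I at 180° (2.9); OH at 120° is gauche with tBu at 60° (5.1); iPr at 240° is gauche with I at 180° (4.7). Total 12.7 kJ/mol.
B has the lowest total (12.7 kJ/mol).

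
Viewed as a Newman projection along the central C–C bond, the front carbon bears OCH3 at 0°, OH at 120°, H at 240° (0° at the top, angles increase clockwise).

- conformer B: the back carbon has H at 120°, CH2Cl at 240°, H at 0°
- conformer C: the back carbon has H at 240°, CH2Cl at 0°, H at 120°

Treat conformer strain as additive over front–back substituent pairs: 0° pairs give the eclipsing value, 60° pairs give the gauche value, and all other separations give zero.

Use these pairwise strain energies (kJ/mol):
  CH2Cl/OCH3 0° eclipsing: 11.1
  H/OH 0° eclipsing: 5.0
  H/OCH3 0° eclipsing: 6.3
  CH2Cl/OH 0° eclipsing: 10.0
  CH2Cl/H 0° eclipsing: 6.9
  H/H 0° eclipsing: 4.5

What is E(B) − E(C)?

-2.4 kJ/mol

B (eclipsed): OCH3–H eclipsed, OH–H eclipsed, H–CH2Cl eclipsed; 6.3 + 5.0 + 6.9 = 18.2 kJ/mol.
C (eclipsed): OCH3–CH2Cl eclipsed, OH–H eclipsed, H–H eclipsed; 11.1 + 5.0 + 4.5 = 20.6 kJ/mol.
E(B) − E(C) = 18.2 − 20.6 = -2.4 kJ/mol.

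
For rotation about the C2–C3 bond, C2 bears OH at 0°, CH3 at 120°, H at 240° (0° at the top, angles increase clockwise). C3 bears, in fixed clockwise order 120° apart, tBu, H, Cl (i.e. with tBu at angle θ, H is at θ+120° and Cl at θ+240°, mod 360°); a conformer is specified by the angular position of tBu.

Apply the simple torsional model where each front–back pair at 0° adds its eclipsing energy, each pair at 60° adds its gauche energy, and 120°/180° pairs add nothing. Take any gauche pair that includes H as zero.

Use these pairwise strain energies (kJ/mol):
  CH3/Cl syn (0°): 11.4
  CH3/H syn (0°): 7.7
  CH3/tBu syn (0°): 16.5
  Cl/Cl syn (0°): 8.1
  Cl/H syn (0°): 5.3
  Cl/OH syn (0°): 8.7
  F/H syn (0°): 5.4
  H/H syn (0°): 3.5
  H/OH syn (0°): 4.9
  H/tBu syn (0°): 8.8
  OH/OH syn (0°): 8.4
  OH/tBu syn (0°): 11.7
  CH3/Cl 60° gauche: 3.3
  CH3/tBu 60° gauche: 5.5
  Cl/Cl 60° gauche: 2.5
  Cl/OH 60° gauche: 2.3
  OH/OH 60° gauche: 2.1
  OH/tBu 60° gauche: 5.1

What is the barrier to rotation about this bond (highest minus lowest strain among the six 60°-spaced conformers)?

20.3 kJ/mol

tBu at 0° (eclipsed): OH(0°)/tBu(0°) eclipsed 11.7; CH3(120°)/H(120°) eclipsed 7.7; H(240°)/Cl(240°) eclipsed 5.3 → 24.7 kJ/mol.
tBu at 60° (staggered): OH(0°)/tBu(60°) gauche 5.1; OH(0°)/Cl(300°) gauche 2.3; CH3(120°)/tBu(60°) gauche 5.5 → 12.9 kJ/mol.
tBu at 120° (eclipsed): OH(0°)/Cl(0°) eclipsed 8.7; CH3(120°)/tBu(120°) eclipsed 16.5; H(240°)/H(240°) eclipsed 3.5 → 28.7 kJ/mol.
tBu at 180° (staggered): OH(0°)/Cl(60°) gauche 2.3; CH3(120°)/tBu(180°) gauche 5.5; CH3(120°)/Cl(60°) gauche 3.3 → 11.1 kJ/mol.
tBu at 240° (eclipsed): OH(0°)/H(0°) eclipsed 4.9; CH3(120°)/Cl(120°) eclipsed 11.4; H(240°)/tBu(240°) eclipsed 8.8 → 25.1 kJ/mol.
tBu at 300° (staggered): OH(0°)/tBu(300°) gauche 5.1; CH3(120°)/Cl(180°) gauche 3.3 → 8.4 kJ/mol.
Max at 120° (28.7 kJ/mol), min at 300° (8.4 kJ/mol); barrier = 20.3 kJ/mol.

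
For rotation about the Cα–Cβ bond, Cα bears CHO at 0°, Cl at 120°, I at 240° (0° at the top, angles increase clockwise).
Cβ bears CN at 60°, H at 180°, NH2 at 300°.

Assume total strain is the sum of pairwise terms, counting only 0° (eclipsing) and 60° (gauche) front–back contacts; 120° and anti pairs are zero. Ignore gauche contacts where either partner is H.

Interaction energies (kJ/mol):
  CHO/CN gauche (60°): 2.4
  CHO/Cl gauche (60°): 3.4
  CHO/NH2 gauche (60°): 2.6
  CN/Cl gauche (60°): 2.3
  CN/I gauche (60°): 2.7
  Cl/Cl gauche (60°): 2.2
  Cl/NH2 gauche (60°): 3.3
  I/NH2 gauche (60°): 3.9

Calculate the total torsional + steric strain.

11.2 kJ/mol

This conformer is staggered. CHO at 0° is gauche with CN at 60° (2.4); CHO at 0° is gauche with NH2 at 300° (2.6); Cl at 120° is gauche with CN at 60° (2.3); I at 240° is gauche with NH2 at 300° (3.9). Total 11.2 kJ/mol.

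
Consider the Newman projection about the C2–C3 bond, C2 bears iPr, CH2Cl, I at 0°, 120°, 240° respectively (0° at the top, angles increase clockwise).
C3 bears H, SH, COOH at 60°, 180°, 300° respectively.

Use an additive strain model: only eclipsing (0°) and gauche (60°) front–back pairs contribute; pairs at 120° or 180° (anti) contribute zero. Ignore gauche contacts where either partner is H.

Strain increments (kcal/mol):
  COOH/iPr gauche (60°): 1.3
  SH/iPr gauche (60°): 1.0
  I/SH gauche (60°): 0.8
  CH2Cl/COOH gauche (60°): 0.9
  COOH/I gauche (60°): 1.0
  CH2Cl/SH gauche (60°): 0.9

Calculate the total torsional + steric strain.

4.0 kcal/mol

This conformer (staggered): iPr(0°)/COOH(300°) gauche 1.3; CH2Cl(120°)/SH(180°) gauche 0.9; I(240°)/SH(180°) gauche 0.8; I(240°)/COOH(300°) gauche 1.0 → 4.0 kcal/mol.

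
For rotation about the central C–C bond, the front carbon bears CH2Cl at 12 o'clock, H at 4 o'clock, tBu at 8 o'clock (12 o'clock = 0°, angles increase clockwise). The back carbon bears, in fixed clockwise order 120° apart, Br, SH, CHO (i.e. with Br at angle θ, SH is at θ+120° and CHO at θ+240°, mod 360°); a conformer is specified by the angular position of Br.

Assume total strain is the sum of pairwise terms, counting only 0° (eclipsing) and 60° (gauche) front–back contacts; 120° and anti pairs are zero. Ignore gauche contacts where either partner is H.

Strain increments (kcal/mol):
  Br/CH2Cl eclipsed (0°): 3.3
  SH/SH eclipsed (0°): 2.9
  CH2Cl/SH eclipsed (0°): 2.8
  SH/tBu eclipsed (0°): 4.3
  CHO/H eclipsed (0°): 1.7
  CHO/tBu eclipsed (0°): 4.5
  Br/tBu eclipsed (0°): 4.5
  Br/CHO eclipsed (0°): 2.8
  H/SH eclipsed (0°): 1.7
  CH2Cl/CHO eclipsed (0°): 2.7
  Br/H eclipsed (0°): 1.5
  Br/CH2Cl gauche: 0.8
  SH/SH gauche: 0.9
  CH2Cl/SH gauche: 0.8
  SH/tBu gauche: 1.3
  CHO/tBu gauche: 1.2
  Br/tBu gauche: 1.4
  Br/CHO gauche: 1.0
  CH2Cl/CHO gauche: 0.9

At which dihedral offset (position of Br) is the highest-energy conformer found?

Br at 0° (eclipsed): CH2Cl–Br eclipsed, H–SH eclipsed, tBu–CHO eclipsed; 3.3 + 1.7 + 4.5 = 9.5 kcal/mol.
Br at 60° (staggered): CH2Cl–Br gauche, CH2Cl–CHO gauche, tBu–SH gauche, tBu–CHO gauche; 0.8 + 0.9 + 1.3 + 1.2 = 4.2 kcal/mol.
Br at 120° (eclipsed): CH2Cl–CHO eclipsed, H–Br eclipsed, tBu–SH eclipsed; 2.7 + 1.5 + 4.3 = 8.5 kcal/mol.
Br at 180° (staggered): CH2Cl–SH gauche, CH2Cl–CHO gauche, tBu–Br gauche, tBu–SH gauche; 0.8 + 0.9 + 1.4 + 1.3 = 4.4 kcal/mol.
Br at 240° (eclipsed): CH2Cl–SH eclipsed, H–CHO eclipsed, tBu–Br eclipsed; 2.8 + 1.7 + 4.5 = 9.0 kcal/mol.
Br at 300° (staggered): CH2Cl–Br gauche, CH2Cl–SH gauche, tBu–Br gauche, tBu–CHO gauche; 0.8 + 0.8 + 1.4 + 1.2 = 4.2 kcal/mol.
The maximum (9.5 kcal/mol) occurs with Br at 0°.

0°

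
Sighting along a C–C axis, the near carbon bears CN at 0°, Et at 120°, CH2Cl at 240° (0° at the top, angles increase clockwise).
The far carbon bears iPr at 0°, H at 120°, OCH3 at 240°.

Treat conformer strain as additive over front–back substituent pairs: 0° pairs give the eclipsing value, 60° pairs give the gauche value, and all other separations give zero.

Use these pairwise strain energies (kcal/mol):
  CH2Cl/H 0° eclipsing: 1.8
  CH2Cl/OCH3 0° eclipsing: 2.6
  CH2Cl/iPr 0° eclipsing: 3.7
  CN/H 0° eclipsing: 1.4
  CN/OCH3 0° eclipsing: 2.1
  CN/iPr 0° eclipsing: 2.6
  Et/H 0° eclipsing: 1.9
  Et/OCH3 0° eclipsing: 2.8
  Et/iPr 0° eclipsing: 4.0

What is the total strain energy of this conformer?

7.1 kcal/mol

This conformer (eclipsed): CN–iPr eclipsed, Et–H eclipsed, CH2Cl–OCH3 eclipsed; 2.6 + 1.9 + 2.6 = 7.1 kcal/mol.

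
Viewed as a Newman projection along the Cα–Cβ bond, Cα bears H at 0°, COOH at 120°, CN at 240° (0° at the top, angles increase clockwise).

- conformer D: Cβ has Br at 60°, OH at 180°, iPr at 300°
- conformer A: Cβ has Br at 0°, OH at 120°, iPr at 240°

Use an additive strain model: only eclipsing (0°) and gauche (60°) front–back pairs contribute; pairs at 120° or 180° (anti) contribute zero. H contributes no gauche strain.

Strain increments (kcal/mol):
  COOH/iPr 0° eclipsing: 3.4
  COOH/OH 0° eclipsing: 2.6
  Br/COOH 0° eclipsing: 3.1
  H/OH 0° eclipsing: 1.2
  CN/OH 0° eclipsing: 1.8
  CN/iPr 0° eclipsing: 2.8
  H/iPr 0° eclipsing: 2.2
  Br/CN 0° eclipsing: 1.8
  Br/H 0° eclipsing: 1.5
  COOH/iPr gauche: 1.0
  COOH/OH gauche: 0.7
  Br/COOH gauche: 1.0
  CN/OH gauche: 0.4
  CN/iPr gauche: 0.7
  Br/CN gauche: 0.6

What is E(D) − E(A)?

D is staggered. COOH at 120° is gauche with Br at 60° (1.0); COOH at 120° is gauche with OH at 180° (0.7); CN at 240° is gauche with OH at 180° (0.4); CN at 240° is gauche with iPr at 300° (0.7). Total 2.8 kcal/mol.
A is eclipsed. H at 0° is eclipsed with Br at 0° (1.5); COOH at 120° is eclipsed with OH at 120° (2.6); CN at 240° is eclipsed with iPr at 240° (2.8). Total 6.9 kcal/mol.
E(D) − E(A) = 2.8 − 6.9 = -4.1 kcal/mol.

-4.1 kcal/mol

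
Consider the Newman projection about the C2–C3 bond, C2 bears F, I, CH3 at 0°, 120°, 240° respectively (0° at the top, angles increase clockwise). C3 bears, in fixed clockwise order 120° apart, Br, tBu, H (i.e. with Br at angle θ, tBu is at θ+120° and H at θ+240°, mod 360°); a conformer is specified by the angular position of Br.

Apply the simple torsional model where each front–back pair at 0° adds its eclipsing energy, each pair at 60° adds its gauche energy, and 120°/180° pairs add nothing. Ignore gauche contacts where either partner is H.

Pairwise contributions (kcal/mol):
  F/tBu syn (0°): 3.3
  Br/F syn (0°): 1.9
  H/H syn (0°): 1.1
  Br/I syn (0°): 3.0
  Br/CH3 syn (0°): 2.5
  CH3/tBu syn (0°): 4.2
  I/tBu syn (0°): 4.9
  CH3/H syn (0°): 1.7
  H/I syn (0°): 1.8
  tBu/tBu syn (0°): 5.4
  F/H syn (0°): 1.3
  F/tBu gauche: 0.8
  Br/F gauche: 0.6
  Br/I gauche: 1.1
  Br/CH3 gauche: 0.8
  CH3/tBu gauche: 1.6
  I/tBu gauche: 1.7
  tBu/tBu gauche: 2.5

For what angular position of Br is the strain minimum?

300°

Br at 0° (eclipsed): F(0°)/Br(0°) eclipsed 1.9; I(120°)/tBu(120°) eclipsed 4.9; CH3(240°)/H(240°) eclipsed 1.7 → 8.5 kcal/mol.
Br at 60° (staggered): F(0°)/Br(60°) gauche 0.6; I(120°)/Br(60°) gauche 1.1; I(120°)/tBu(180°) gauche 1.7; CH3(240°)/tBu(180°) gauche 1.6 → 5.0 kcal/mol.
Br at 120° (eclipsed): F(0°)/H(0°) eclipsed 1.3; I(120°)/Br(120°) eclipsed 3.0; CH3(240°)/tBu(240°) eclipsed 4.2 → 8.5 kcal/mol.
Br at 180° (staggered): F(0°)/tBu(300°) gauche 0.8; I(120°)/Br(180°) gauche 1.1; CH3(240°)/Br(180°) gauche 0.8; CH3(240°)/tBu(300°) gauche 1.6 → 4.3 kcal/mol.
Br at 240° (eclipsed): F(0°)/tBu(0°) eclipsed 3.3; I(120°)/H(120°) eclipsed 1.8; CH3(240°)/Br(240°) eclipsed 2.5 → 7.6 kcal/mol.
Br at 300° (staggered): F(0°)/Br(300°) gauche 0.6; F(0°)/tBu(60°) gauche 0.8; I(120°)/tBu(60°) gauche 1.7; CH3(240°)/Br(300°) gauche 0.8 → 3.9 kcal/mol.
The minimum (3.9 kcal/mol) occurs with Br at 300°.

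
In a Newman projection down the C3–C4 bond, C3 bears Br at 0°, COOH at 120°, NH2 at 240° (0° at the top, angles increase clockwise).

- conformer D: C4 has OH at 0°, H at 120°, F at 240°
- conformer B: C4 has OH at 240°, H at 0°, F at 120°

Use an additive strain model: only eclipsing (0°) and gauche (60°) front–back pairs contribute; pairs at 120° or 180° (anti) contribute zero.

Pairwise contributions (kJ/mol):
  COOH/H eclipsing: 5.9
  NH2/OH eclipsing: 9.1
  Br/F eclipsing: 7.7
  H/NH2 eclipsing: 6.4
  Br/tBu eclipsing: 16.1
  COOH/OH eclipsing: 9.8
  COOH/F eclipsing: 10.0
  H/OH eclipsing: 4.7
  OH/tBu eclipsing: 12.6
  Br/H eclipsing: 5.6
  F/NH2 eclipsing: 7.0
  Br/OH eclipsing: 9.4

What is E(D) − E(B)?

D (eclipsed): Br(0°)/OH(0°) eclipsed 9.4; COOH(120°)/H(120°) eclipsed 5.9; NH2(240°)/F(240°) eclipsed 7.0 → 22.3 kJ/mol.
B (eclipsed): Br(0°)/H(0°) eclipsed 5.6; COOH(120°)/F(120°) eclipsed 10.0; NH2(240°)/OH(240°) eclipsed 9.1 → 24.7 kJ/mol.
E(D) − E(B) = 22.3 − 24.7 = -2.4 kJ/mol.

-2.4 kJ/mol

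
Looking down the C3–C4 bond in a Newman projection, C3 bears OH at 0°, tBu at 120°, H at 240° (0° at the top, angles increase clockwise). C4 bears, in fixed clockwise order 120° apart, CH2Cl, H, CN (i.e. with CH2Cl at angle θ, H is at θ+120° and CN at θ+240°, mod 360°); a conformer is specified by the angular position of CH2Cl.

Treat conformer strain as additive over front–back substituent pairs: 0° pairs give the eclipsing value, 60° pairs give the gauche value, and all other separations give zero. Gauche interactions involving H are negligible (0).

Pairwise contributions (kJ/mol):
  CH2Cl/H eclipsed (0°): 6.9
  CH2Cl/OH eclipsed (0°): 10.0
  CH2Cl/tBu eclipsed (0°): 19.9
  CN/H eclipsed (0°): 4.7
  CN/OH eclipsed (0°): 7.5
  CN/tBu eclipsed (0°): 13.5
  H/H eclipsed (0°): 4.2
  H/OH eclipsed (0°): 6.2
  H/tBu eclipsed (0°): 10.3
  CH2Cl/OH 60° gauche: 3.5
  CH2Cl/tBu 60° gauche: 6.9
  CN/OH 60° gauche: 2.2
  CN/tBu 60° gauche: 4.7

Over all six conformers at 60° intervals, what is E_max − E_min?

23.4 kJ/mol

CH2Cl at 0° (eclipsed): OH–CH2Cl eclipsed, tBu–H eclipsed, H–CN eclipsed; 10.0 + 10.3 + 4.7 = 25.0 kJ/mol.
CH2Cl at 60° (staggered): OH–CH2Cl gauche, OH–CN gauche, tBu–CH2Cl gauche; 3.5 + 2.2 + 6.9 = 12.6 kJ/mol.
CH2Cl at 120° (eclipsed): OH–CN eclipsed, tBu–CH2Cl eclipsed, H–H eclipsed; 7.5 + 19.9 + 4.2 = 31.6 kJ/mol.
CH2Cl at 180° (staggered): OH–CN gauche, tBu–CH2Cl gauche, tBu–CN gauche; 2.2 + 6.9 + 4.7 = 13.8 kJ/mol.
CH2Cl at 240° (eclipsed): OH–H eclipsed, tBu–CN eclipsed, H–CH2Cl eclipsed; 6.2 + 13.5 + 6.9 = 26.6 kJ/mol.
CH2Cl at 300° (staggered): OH–CH2Cl gauche, tBu–CN gauche; 3.5 + 4.7 = 8.2 kJ/mol.
Max at 120° (31.6 kJ/mol), min at 300° (8.2 kJ/mol); barrier = 23.4 kJ/mol.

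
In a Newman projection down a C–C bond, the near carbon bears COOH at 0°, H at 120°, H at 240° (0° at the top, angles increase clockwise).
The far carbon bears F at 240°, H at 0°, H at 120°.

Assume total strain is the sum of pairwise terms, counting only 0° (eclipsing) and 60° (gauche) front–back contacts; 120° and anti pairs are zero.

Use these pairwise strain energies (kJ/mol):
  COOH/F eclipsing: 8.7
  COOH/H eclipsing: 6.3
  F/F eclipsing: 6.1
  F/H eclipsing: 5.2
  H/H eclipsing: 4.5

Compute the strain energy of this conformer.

16.0 kJ/mol

This conformer (eclipsed): COOH–H eclipsed, H–H eclipsed, H–F eclipsed; 6.3 + 4.5 + 5.2 = 16.0 kJ/mol.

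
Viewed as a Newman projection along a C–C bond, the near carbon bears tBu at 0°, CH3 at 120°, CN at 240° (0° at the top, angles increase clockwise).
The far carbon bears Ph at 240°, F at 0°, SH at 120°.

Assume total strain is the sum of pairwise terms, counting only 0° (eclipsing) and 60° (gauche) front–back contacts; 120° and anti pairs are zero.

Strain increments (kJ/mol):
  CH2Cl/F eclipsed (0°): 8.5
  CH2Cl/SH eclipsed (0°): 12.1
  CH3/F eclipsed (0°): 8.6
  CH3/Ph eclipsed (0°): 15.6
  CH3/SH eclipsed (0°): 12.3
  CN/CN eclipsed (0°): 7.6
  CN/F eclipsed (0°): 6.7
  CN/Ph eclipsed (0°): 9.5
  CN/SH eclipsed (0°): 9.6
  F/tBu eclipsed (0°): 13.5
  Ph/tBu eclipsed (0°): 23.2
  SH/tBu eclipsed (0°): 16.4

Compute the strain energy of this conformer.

35.3 kJ/mol

This conformer (eclipsed): tBu(0°)/F(0°) eclipsed 13.5; CH3(120°)/SH(120°) eclipsed 12.3; CN(240°)/Ph(240°) eclipsed 9.5 → 35.3 kJ/mol.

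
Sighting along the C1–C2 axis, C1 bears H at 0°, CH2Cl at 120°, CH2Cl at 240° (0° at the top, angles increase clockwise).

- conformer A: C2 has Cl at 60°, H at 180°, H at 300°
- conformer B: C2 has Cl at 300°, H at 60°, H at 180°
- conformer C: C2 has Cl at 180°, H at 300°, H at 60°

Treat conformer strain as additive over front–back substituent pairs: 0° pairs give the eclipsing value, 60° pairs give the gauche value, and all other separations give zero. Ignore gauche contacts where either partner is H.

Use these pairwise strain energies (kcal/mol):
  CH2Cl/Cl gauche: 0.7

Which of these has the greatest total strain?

C

A (staggered): CH2Cl–Cl gauche; 0.7 = 0.7 kcal/mol.
B (staggered): CH2Cl–Cl gauche; 0.7 = 0.7 kcal/mol.
C (staggered): CH2Cl–Cl gauche, CH2Cl–Cl gauche; 0.7 + 0.7 = 1.4 kcal/mol.
C has the highest total (1.4 kcal/mol).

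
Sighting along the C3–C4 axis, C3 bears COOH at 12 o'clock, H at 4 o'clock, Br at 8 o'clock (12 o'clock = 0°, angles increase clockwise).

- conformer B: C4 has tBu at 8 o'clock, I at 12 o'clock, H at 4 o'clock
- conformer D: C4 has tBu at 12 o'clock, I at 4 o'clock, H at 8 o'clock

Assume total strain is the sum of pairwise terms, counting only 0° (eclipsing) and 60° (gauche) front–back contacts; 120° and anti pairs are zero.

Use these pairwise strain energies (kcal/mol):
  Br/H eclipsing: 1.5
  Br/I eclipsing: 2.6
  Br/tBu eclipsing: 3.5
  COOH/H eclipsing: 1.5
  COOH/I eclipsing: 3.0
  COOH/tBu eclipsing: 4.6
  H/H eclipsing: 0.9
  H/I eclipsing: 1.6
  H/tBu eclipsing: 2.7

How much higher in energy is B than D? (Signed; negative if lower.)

B (eclipsed): COOH(0°)/I(0°) eclipsed 3.0; H(120°)/H(120°) eclipsed 0.9; Br(240°)/tBu(240°) eclipsed 3.5 → 7.4 kcal/mol.
D (eclipsed): COOH(0°)/tBu(0°) eclipsed 4.6; H(120°)/I(120°) eclipsed 1.6; Br(240°)/H(240°) eclipsed 1.5 → 7.7 kcal/mol.
E(B) − E(D) = 7.4 − 7.7 = -0.3 kcal/mol.

-0.3 kcal/mol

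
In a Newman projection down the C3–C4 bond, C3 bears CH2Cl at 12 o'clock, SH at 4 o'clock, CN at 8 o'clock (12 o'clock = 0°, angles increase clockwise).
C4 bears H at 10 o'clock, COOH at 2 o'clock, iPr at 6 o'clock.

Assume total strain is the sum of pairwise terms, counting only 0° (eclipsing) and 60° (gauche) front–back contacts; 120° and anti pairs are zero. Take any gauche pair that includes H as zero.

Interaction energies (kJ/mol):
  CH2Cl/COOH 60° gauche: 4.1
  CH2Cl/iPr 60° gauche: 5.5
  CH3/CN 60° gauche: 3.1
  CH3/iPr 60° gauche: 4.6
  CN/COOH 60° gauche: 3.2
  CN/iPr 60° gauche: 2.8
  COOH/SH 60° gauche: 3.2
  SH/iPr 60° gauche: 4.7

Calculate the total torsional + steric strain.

This conformer (staggered): CH2Cl(0°)/COOH(60°) gauche 4.1; SH(120°)/COOH(60°) gauche 3.2; SH(120°)/iPr(180°) gauche 4.7; CN(240°)/iPr(180°) gauche 2.8 → 14.8 kJ/mol.

14.8 kJ/mol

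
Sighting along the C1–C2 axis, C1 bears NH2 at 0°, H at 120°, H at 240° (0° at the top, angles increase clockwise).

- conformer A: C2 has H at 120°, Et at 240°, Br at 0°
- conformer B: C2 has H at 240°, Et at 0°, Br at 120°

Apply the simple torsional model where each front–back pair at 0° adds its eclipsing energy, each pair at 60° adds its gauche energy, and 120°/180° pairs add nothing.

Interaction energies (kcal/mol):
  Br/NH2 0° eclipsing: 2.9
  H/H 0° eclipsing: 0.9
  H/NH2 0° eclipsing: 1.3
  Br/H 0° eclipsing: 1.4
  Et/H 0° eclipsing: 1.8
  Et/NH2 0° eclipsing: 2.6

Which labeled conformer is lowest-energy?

B

A (eclipsed): NH2(0°)/Br(0°) eclipsed 2.9; H(120°)/H(120°) eclipsed 0.9; H(240°)/Et(240°) eclipsed 1.8 → 5.6 kcal/mol.
B (eclipsed): NH2(0°)/Et(0°) eclipsed 2.6; H(120°)/Br(120°) eclipsed 1.4; H(240°)/H(240°) eclipsed 0.9 → 4.9 kcal/mol.
B has the lowest total (4.9 kcal/mol).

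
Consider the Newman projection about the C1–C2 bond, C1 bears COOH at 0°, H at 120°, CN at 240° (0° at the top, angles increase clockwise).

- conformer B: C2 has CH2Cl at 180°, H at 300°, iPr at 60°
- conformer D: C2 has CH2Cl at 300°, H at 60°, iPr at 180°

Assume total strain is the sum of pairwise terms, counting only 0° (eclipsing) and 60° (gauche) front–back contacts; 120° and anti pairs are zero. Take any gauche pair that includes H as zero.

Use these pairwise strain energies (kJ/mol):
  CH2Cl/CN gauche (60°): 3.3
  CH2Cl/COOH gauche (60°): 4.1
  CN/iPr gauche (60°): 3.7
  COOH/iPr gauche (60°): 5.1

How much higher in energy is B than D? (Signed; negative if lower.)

-2.7 kJ/mol

B (staggered): COOH(0°)/iPr(60°) gauche 5.1; CN(240°)/CH2Cl(180°) gauche 3.3 → 8.4 kJ/mol.
D (staggered): COOH(0°)/CH2Cl(300°) gauche 4.1; CN(240°)/CH2Cl(300°) gauche 3.3; CN(240°)/iPr(180°) gauche 3.7 → 11.1 kJ/mol.
E(B) − E(D) = 8.4 − 11.1 = -2.7 kJ/mol.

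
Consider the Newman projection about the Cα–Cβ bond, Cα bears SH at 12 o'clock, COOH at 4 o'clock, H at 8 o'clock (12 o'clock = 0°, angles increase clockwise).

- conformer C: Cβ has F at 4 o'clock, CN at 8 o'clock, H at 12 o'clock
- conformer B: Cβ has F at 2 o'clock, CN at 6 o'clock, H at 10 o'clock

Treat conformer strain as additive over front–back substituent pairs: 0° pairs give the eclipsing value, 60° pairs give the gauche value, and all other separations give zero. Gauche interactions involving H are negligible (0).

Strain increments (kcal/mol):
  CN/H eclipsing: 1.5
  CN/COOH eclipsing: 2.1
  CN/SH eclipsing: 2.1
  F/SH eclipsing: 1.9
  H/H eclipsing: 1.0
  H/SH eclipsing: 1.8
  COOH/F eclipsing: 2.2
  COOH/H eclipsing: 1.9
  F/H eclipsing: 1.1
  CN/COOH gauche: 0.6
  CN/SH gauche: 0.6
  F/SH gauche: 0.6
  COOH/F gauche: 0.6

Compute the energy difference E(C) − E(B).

C (eclipsed): SH(0°)/H(0°) eclipsed 1.8; COOH(120°)/F(120°) eclipsed 2.2; H(240°)/CN(240°) eclipsed 1.5 → 5.5 kcal/mol.
B (staggered): SH(0°)/F(60°) gauche 0.6; COOH(120°)/F(60°) gauche 0.6; COOH(120°)/CN(180°) gauche 0.6 → 1.8 kcal/mol.
E(C) − E(B) = 5.5 − 1.8 = +3.7 kcal/mol.

+3.7 kcal/mol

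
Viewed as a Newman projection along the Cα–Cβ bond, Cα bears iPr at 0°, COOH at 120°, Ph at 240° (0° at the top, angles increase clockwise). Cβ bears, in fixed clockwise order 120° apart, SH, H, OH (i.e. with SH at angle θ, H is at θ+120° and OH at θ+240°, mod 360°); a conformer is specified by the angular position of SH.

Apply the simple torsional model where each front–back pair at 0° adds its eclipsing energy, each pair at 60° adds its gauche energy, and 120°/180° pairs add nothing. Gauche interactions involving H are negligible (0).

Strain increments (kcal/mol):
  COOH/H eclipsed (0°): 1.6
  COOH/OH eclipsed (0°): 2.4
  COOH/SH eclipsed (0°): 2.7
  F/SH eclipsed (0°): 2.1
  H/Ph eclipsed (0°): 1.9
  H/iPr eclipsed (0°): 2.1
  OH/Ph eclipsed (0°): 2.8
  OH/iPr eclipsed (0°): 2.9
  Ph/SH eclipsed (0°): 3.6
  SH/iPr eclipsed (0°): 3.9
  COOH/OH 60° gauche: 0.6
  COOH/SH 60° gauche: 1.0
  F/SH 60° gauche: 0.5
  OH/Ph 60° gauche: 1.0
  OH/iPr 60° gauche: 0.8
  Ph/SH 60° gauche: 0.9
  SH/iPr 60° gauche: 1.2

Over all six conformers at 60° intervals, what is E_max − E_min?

5.0 kcal/mol

SH at 0° (eclipsed): iPr(0°)/SH(0°) eclipsed 3.9; COOH(120°)/H(120°) eclipsed 1.6; Ph(240°)/OH(240°) eclipsed 2.8 → 8.3 kcal/mol.
SH at 60° (staggered): iPr(0°)/SH(60°) gauche 1.2; iPr(0°)/OH(300°) gauche 0.8; COOH(120°)/SH(60°) gauche 1.0; Ph(240°)/OH(300°) gauche 1.0 → 4.0 kcal/mol.
SH at 120° (eclipsed): iPr(0°)/OH(0°) eclipsed 2.9; COOH(120°)/SH(120°) eclipsed 2.7; Ph(240°)/H(240°) eclipsed 1.9 → 7.5 kcal/mol.
SH at 180° (staggered): iPr(0°)/OH(60°) gauche 0.8; COOH(120°)/SH(180°) gauche 1.0; COOH(120°)/OH(60°) gauche 0.6; Ph(240°)/SH(180°) gauche 0.9 → 3.3 kcal/mol.
SH at 240° (eclipsed): iPr(0°)/H(0°) eclipsed 2.1; COOH(120°)/OH(120°) eclipsed 2.4; Ph(240°)/SH(240°) eclipsed 3.6 → 8.1 kcal/mol.
SH at 300° (staggered): iPr(0°)/SH(300°) gauche 1.2; COOH(120°)/OH(180°) gauche 0.6; Ph(240°)/SH(300°) gauche 0.9; Ph(240°)/OH(180°) gauche 1.0 → 3.7 kcal/mol.
Max at 0° (8.3 kcal/mol), min at 180° (3.3 kcal/mol); barrier = 5.0 kcal/mol.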